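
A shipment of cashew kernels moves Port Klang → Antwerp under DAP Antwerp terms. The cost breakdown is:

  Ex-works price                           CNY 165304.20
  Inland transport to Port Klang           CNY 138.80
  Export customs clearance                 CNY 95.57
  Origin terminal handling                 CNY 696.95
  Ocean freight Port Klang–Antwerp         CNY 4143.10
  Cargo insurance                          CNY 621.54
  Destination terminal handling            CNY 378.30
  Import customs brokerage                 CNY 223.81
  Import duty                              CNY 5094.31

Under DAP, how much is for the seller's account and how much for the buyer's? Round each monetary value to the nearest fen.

DAP: the seller bears all costs to the named destination except import duty and clearance.
Seller's account: goods 165304.20 + inland to port 138.80 + export clearance 95.57 + origin terminal 696.95 + freight 4143.10 + insurance 621.54 + destination terminal 378.30 = 171378.46
Buyer's account: brokerage 223.81 + duty 5094.31 = 5318.12

Seller: CNY 171378.46; buyer: CNY 5318.12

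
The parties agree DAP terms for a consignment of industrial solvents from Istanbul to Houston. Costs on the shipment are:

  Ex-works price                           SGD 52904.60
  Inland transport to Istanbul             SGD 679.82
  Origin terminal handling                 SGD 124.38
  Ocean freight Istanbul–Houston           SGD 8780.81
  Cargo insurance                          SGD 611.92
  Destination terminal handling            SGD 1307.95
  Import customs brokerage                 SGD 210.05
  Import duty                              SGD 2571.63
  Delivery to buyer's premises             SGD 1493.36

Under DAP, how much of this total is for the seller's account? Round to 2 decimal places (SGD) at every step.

Seller's account: SGD 65902.84

DAP: the seller bears all costs to the named destination except import duty and clearance.
Seller's account: goods 52904.60 + inland to port 679.82 + origin terminal 124.38 + freight 8780.81 + insurance 611.92 + destination terminal 1307.95 + delivery 1493.36 = 65902.84
Buyer's account: brokerage 210.05 + duty 2571.63 = 2781.68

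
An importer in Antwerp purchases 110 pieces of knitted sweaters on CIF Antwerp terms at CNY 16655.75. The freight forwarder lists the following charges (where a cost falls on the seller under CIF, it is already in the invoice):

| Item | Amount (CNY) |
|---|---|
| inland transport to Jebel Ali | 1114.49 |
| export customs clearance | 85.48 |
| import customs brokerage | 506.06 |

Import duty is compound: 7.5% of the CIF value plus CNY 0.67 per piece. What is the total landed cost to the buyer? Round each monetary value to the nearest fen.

Total landed cost: CNY 18484.69

CIF: the seller pays costs through ocean freight and marine insurance to the destination port.
Already in the invoice (seller's account under CIF): inland to port, export clearance — exclude.
The CIF price already equals the CIF value: 16655.75
Ad valorem component: 16655.75 × 7.5% = 1249.18
Specific component: 110 × 0.67 = 73.70
Import duty = 1249.18 + 73.70 = 1322.88
Buyer bears: brokerage 506.06 + duty 1322.88 = 1828.94
Landed cost = invoice 16655.75 + 1828.94 = 18484.69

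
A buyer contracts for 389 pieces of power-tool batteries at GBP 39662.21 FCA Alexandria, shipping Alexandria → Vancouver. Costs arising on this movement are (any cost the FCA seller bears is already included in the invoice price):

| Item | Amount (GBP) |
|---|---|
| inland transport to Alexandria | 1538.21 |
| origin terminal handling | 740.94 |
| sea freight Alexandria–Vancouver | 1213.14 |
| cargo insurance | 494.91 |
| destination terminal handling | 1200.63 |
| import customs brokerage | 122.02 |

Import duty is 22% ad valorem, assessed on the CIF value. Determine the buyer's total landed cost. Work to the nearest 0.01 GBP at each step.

FCA: the seller delivers export-cleared goods to the carrier; the buyer bears costs from that point.
Already in the invoice (seller's account under FCA): inland to port — exclude.
CIF value = FCA price + origin terminal + freight + insurance = 39662.21 + 740.94 + 1213.14 + 494.91 = 42111.20
Import duty = 42111.20 × 22% = 9264.46
Buyer bears: origin terminal 740.94 + freight 1213.14 + insurance 494.91 + destination terminal 1200.63 + brokerage 122.02 + duty 9264.46 = 13036.10
Landed cost = invoice 39662.21 + 13036.10 = 52698.31

Total landed cost: GBP 52698.31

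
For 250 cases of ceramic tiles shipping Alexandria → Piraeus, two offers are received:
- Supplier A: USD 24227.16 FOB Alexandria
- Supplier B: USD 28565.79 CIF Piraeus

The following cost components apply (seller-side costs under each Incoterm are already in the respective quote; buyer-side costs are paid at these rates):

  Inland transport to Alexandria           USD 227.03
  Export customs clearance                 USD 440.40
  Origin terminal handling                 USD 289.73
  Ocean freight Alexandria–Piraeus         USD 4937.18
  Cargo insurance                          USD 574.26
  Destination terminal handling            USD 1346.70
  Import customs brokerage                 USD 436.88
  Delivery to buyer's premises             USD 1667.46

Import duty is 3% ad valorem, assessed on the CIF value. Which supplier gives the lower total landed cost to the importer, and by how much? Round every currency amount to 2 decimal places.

Supplier B is cheaper by USD 1208.00

Supplier A (FOB):
CIF value = FOB price + freight + insurance = 24227.16 + 4937.18 + 574.26 = 29738.60
Import duty = 29738.60 × 3% = 892.16
Buyer bears (A): 4937.18 + 574.26 + 1346.70 + 436.88 + 1667.46 = 8962.48
Landed cost (A) = invoice 24227.16 + 8962.48 + duty 892.16 = 34081.80
Supplier B (CIF):
The CIF price already equals the CIF value: 28565.79
Import duty = 28565.79 × 3% = 856.97
Buyer bears (B): 1346.70 + 436.88 + 1667.46 = 3451.04
Landed cost (B) = invoice 28565.79 + 3451.04 + duty 856.97 = 32873.80
Difference = |34081.80 − 32873.80| = 1208.00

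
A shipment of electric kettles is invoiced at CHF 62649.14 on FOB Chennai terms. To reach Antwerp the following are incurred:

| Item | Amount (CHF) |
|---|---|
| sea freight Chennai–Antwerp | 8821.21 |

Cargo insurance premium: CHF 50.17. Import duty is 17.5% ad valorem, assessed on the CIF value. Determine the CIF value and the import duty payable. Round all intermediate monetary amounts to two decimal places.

CIF = FOB price + freight + insurance
CIF = 62649.14 + 8821.21 + 50.17 = 71520.52
Import duty = 71520.52 × 17.5% = 12516.09

CIF value: CHF 71520.52; import duty: CHF 12516.09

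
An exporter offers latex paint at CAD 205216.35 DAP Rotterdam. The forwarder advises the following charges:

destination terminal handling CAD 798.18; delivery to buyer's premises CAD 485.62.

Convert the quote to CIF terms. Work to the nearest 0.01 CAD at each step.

From DAP to CIF, the seller no longer bears: destination terminal, delivery.
CIF price = 205216.35 − 798.18 − 485.62 = 203932.55

CIF price: CAD 203932.55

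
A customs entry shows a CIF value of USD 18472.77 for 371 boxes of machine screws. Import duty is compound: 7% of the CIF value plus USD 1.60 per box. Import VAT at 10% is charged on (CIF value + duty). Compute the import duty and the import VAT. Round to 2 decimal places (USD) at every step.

Import duty: USD 1886.69; import VAT: USD 2035.95

Ad valorem component: 18472.77 × 7% = 1293.09
Specific component: 371 × 1.60 = 593.60
Import duty = 1293.09 + 593.60 = 1886.69
VAT base = CIF + duty = 18472.77 + 1886.69 = 20359.46
Import VAT = 20359.46 × 10% = 2035.95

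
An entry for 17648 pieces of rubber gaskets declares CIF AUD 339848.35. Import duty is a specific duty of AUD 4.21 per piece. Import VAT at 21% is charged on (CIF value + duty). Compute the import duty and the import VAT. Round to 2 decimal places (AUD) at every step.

Import duty: AUD 74298.08; import VAT: AUD 86970.75

Import duty = 17648 × 4.21 = 74298.08
VAT base = CIF + duty = 339848.35 + 74298.08 = 414146.43
Import VAT = 414146.43 × 21% = 86970.75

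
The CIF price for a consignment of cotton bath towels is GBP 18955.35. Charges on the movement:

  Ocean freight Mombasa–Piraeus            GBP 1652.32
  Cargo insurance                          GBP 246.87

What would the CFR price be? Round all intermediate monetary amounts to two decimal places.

CFR price: GBP 18708.48

Not relevant to the conversion: freight — on the seller under both CIF and CFR; already in the CIF price and stays in the CFR price.
From CIF to CFR, the seller no longer bears: insurance.
CFR price = 18955.35 − 246.87 = 18708.48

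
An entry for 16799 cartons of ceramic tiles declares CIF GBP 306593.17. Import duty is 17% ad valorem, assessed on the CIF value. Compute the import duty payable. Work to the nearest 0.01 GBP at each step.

Import duty: GBP 52120.84

Import duty = 306593.17 × 17% = 52120.84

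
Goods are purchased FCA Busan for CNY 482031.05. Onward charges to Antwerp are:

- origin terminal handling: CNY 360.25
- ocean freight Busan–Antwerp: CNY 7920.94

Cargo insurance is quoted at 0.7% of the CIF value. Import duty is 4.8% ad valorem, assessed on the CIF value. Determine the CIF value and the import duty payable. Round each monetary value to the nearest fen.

CIF value: CNY 493768.62; import duty: CNY 23700.89

Let C be the CIF value. C = FCA price + pre-shipment costs + freight + 0.7% × C
C − 0.7% × C = 482031.05 + 360.25 + 7920.94
0.993 × C = 490312.24
C = 490312.24 / 0.993 = 493768.62
Insurance premium = 0.7% × 493768.62 = 3456.38
Import duty = 493768.62 × 4.8% = 23700.89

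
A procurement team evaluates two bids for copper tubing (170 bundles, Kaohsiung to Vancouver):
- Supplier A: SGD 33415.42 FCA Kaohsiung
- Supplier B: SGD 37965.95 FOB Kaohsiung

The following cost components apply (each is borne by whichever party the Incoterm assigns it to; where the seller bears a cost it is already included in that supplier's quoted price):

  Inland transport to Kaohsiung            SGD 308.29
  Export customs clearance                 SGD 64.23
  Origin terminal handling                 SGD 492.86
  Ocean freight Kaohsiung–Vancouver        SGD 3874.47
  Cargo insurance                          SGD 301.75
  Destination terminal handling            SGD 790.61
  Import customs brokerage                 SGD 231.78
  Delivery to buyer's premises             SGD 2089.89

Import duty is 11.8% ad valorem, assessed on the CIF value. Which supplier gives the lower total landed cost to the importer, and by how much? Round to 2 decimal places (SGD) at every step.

Supplier A (FCA):
CIF value = FCA price + origin terminal + freight + insurance = 33415.42 + 492.86 + 3874.47 + 301.75 = 38084.50
Import duty = 38084.50 × 11.8% = 4493.97
Buyer bears (A): 492.86 + 3874.47 + 301.75 + 790.61 + 231.78 + 2089.89 = 7781.36
Landed cost (A) = invoice 33415.42 + 7781.36 + duty 4493.97 = 45690.75
Supplier B (FOB):
CIF value = FOB price + freight + insurance = 37965.95 + 3874.47 + 301.75 = 42142.17
Import duty = 42142.17 × 11.8% = 4972.78
Buyer bears (B): 3874.47 + 301.75 + 790.61 + 231.78 + 2089.89 = 7288.50
Landed cost (B) = invoice 37965.95 + 7288.50 + duty 4972.78 = 50227.23
Difference = |45690.75 − 50227.23| = 4536.48

Supplier A is cheaper by SGD 4536.48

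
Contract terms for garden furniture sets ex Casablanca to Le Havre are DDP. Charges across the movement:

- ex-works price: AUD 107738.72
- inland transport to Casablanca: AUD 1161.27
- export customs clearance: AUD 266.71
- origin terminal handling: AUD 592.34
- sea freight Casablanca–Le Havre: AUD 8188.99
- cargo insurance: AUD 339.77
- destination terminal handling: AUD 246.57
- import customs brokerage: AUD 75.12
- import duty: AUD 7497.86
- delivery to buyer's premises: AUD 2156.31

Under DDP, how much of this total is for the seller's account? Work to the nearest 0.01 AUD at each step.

DDP: the seller bears all costs including import duty.
Seller's account: goods 107738.72 + inland to port 1161.27 + export clearance 266.71 + origin terminal 592.34 + freight 8188.99 + insurance 339.77 + destination terminal 246.57 + brokerage 75.12 + duty 7497.86 + delivery 2156.31 = 128263.66
Buyer's account: 0.00

Seller's account: AUD 128263.66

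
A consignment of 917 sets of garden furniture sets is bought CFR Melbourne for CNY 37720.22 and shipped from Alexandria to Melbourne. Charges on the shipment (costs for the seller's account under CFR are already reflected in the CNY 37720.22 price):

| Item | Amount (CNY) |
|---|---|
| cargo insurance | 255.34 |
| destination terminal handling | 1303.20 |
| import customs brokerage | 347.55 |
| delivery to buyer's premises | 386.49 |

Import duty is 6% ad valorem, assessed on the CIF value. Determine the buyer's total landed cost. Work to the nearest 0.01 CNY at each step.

CFR: the seller pays costs through ocean freight to the destination port, but not insurance.
CIF value = CFR price + insurance = 37720.22 + 255.34 = 37975.56
Import duty = 37975.56 × 6% = 2278.53
Buyer bears: insurance 255.34 + destination terminal 1303.20 + brokerage 347.55 + delivery 386.49 + duty 2278.53 = 4571.11
Landed cost = invoice 37720.22 + 4571.11 = 42291.33

Total landed cost: CNY 42291.33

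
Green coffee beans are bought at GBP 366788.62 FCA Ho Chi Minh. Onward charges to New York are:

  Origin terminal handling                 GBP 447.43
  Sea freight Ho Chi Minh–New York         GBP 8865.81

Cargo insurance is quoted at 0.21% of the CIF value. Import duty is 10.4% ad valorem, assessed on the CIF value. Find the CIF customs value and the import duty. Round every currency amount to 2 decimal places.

Let C be the CIF value. C = FCA price + pre-shipment costs + freight + 0.21% × C
C − 0.21% × C = 366788.62 + 447.43 + 8865.81
0.9979 × C = 376101.86
C = 376101.86 / 0.9979 = 376893.34
Insurance premium = 0.21% × 376893.34 = 791.48
Import duty = 376893.34 × 10.4% = 39196.91

CIF value: GBP 376893.34; import duty: GBP 39196.91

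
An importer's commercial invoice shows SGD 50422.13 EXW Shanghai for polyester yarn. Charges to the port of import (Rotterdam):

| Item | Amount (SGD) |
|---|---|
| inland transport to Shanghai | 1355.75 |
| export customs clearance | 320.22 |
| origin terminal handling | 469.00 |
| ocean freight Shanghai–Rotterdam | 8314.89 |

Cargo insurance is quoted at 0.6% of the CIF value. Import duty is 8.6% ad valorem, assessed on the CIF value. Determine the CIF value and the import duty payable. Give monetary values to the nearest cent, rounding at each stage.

CIF value: SGD 61249.49; import duty: SGD 5267.46

Let C be the CIF value. C = EXW price + pre-shipment costs + freight + 0.6% × C
C − 0.6% × C = 50422.13 + 1355.75 + 320.22 + 469.00 + 8314.89
0.994 × C = 60881.99
C = 60881.99 / 0.994 = 61249.49
Insurance premium = 0.6% × 61249.49 = 367.50
Import duty = 61249.49 × 8.6% = 5267.46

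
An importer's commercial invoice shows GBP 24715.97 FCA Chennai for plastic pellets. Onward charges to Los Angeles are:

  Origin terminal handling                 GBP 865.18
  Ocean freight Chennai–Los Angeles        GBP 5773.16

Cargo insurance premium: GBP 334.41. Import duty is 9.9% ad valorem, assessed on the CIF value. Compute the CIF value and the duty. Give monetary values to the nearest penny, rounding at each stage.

CIF value: GBP 31688.72; import duty: GBP 3137.18

CIF = FCA price + pre-shipment costs + freight + insurance
CIF = 24715.97 + 865.18 + 5773.16 + 334.41 = 31688.72
Import duty = 31688.72 × 9.9% = 3137.18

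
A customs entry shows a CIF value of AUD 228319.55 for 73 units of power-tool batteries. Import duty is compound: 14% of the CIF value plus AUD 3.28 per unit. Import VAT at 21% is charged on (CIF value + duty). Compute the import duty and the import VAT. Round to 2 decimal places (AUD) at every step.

Import duty: AUD 32204.18; import VAT: AUD 54709.98

Ad valorem component: 228319.55 × 14% = 31964.74
Specific component: 73 × 3.28 = 239.44
Import duty = 31964.74 + 239.44 = 32204.18
VAT base = CIF + duty = 228319.55 + 32204.18 = 260523.73
Import VAT = 260523.73 × 21% = 54709.98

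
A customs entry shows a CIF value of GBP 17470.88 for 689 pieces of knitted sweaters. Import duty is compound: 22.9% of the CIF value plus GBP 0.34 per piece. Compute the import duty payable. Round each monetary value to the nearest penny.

Import duty: GBP 4235.09

Ad valorem component: 17470.88 × 22.9% = 4000.83
Specific component: 689 × 0.34 = 234.26
Import duty = 4000.83 + 234.26 = 4235.09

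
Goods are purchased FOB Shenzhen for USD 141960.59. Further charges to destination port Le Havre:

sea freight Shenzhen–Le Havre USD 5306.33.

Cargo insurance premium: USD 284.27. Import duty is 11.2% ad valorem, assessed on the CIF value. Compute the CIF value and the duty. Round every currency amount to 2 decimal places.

CIF = FOB price + freight + insurance
CIF = 141960.59 + 5306.33 + 284.27 = 147551.19
Import duty = 147551.19 × 11.2% = 16525.73

CIF value: USD 147551.19; import duty: USD 16525.73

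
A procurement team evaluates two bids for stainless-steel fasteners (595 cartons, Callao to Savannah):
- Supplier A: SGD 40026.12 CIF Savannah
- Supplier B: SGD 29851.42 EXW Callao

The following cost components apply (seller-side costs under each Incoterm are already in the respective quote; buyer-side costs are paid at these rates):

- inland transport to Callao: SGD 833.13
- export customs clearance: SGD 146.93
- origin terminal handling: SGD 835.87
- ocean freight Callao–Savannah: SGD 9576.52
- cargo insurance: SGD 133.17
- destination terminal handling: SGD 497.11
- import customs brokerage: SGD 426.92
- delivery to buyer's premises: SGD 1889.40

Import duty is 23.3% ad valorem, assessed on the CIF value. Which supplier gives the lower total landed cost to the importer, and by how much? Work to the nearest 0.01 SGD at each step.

Supplier A is cheaper by SGD 1665.68

Supplier A (CIF):
The CIF price already equals the CIF value: 40026.12
Import duty = 40026.12 × 23.3% = 9326.09
Buyer bears (A): 497.11 + 426.92 + 1889.40 = 2813.43
Landed cost (A) = invoice 40026.12 + 2813.43 + duty 9326.09 = 52165.64
Supplier B (EXW):
CIF value = EXW price + inland to port + export clearance + origin terminal + freight + insurance = 29851.42 + 833.13 + 146.93 + 835.87 + 9576.52 + 133.17 = 41377.04
Import duty = 41377.04 × 23.3% = 9640.85
Buyer bears (B): 833.13 + 146.93 + 835.87 + 9576.52 + 133.17 + 497.11 + 426.92 + 1889.40 = 14339.05
Landed cost (B) = invoice 29851.42 + 14339.05 + duty 9640.85 = 53831.32
Difference = |52165.64 − 53831.32| = 1665.68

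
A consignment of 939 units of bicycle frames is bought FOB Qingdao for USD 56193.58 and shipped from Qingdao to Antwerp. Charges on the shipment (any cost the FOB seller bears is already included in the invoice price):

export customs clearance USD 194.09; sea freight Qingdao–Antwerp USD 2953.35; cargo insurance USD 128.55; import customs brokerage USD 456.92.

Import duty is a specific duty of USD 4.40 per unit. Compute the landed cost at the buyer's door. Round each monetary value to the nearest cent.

FOB: the seller bears costs until goods are on board at the origin port; the buyer bears freight, insurance and all costs thereafter.
Already in the invoice (seller's account under FOB): export clearance — exclude.
CIF value = FOB price + freight + insurance = 56193.58 + 2953.35 + 128.55 = 59275.48
Import duty = 939 × 4.40 = 4131.60
Buyer bears: freight 2953.35 + insurance 128.55 + brokerage 456.92 + duty 4131.60 = 7670.42
Landed cost = invoice 56193.58 + 7670.42 = 63864.00

Total landed cost: USD 63864.00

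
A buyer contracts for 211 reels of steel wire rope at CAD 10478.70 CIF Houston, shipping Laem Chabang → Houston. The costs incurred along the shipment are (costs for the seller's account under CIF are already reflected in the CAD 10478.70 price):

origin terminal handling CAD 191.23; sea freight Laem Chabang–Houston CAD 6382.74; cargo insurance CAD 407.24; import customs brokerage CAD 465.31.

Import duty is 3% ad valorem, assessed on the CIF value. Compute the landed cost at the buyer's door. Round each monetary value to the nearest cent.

CIF: the seller pays costs through ocean freight and marine insurance to the destination port.
Already in the invoice (seller's account under CIF): origin terminal, freight, insurance — exclude.
The CIF price already equals the CIF value: 10478.70
Import duty = 10478.70 × 3% = 314.36
Buyer bears: brokerage 465.31 + duty 314.36 = 779.67
Landed cost = invoice 10478.70 + 779.67 = 11258.37

Total landed cost: CAD 11258.37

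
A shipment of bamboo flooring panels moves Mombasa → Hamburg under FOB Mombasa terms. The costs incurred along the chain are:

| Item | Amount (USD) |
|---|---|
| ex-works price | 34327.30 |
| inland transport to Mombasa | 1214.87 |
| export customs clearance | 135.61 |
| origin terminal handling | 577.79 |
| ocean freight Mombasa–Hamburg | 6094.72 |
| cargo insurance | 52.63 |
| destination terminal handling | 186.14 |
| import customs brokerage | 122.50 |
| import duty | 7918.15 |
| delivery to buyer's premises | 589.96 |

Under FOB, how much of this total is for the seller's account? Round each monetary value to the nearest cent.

Seller's account: USD 36255.57

FOB: the seller bears costs until goods are on board at the origin port; the buyer bears freight, insurance and all costs thereafter.
Seller's account: goods 34327.30 + inland to port 1214.87 + export clearance 135.61 + origin terminal 577.79 = 36255.57
Buyer's account: freight 6094.72 + insurance 52.63 + destination terminal 186.14 + brokerage 122.50 + duty 7918.15 + delivery 589.96 = 14964.10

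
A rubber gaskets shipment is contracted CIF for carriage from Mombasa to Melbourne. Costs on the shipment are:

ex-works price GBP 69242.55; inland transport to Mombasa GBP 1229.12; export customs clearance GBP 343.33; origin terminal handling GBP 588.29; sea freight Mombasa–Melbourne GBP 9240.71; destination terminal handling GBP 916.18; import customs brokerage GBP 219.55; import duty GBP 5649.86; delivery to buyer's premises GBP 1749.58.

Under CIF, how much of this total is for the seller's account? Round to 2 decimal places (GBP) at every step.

Seller's account: GBP 80644.00

CIF: the seller pays costs through ocean freight and marine insurance to the destination port.
Seller's account: goods 69242.55 + inland to port 1229.12 + export clearance 343.33 + origin terminal 588.29 + freight 9240.71 = 80644.00
Buyer's account: destination terminal 916.18 + brokerage 219.55 + duty 5649.86 + delivery 1749.58 = 8535.17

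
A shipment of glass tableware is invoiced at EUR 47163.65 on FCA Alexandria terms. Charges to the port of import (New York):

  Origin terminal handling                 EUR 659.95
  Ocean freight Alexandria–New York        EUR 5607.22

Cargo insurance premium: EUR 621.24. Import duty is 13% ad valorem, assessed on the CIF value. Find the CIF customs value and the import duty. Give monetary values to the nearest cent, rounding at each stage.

CIF value: EUR 54052.06; import duty: EUR 7026.77

CIF = FCA price + pre-shipment costs + freight + insurance
CIF = 47163.65 + 659.95 + 5607.22 + 621.24 = 54052.06
Import duty = 54052.06 × 13% = 7026.77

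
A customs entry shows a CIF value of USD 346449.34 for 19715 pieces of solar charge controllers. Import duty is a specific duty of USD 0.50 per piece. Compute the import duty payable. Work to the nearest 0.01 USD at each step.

Import duty = 19715 × 0.50 = 9857.50

Import duty: USD 9857.50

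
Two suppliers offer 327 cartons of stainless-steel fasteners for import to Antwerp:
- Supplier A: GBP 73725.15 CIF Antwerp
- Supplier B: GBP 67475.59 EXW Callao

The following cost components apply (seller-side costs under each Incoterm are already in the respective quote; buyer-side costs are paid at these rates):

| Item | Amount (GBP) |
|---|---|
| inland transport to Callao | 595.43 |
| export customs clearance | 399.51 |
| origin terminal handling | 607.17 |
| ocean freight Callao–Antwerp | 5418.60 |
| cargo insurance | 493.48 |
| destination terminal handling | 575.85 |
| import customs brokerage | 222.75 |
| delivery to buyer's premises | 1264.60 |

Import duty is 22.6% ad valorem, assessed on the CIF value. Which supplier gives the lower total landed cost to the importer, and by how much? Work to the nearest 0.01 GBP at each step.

Supplier A (CIF):
The CIF price already equals the CIF value: 73725.15
Import duty = 73725.15 × 22.6% = 16661.88
Buyer bears (A): 575.85 + 222.75 + 1264.60 = 2063.20
Landed cost (A) = invoice 73725.15 + 2063.20 + duty 16661.88 = 92450.23
Supplier B (EXW):
CIF value = EXW price + inland to port + export clearance + origin terminal + freight + insurance = 67475.59 + 595.43 + 399.51 + 607.17 + 5418.60 + 493.48 = 74989.78
Import duty = 74989.78 × 22.6% = 16947.69
Buyer bears (B): 595.43 + 399.51 + 607.17 + 5418.60 + 493.48 + 575.85 + 222.75 + 1264.60 = 9577.39
Landed cost (B) = invoice 67475.59 + 9577.39 + duty 16947.69 = 94000.67
Difference = |92450.23 − 94000.67| = 1550.44

Supplier A is cheaper by GBP 1550.44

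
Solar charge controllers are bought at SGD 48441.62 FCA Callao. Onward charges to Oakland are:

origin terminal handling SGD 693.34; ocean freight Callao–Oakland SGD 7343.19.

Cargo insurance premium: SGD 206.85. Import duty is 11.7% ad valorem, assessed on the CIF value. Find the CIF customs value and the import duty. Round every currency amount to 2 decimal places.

CIF = FCA price + pre-shipment costs + freight + insurance
CIF = 48441.62 + 693.34 + 7343.19 + 206.85 = 56685.00
Import duty = 56685.00 × 11.7% = 6632.15

CIF value: SGD 56685.00; import duty: SGD 6632.15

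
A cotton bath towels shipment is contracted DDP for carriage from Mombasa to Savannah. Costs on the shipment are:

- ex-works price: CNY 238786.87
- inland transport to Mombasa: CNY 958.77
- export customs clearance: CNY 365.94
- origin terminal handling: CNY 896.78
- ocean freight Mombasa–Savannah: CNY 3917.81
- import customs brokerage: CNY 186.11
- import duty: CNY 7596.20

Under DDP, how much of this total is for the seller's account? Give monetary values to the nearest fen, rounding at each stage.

DDP: the seller bears all costs including import duty.
Seller's account: goods 238786.87 + inland to port 958.77 + export clearance 365.94 + origin terminal 896.78 + freight 3917.81 + brokerage 186.11 + duty 7596.20 = 252708.48
Buyer's account: 0.00

Seller's account: CNY 252708.48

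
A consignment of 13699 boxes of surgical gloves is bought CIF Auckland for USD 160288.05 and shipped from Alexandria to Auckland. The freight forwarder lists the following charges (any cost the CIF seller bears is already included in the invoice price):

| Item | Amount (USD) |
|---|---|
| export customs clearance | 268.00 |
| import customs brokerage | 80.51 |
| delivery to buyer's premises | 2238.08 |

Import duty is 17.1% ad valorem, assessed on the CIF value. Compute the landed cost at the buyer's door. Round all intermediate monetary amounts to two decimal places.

CIF: the seller pays costs through ocean freight and marine insurance to the destination port.
Already in the invoice (seller's account under CIF): export clearance — exclude.
The CIF price already equals the CIF value: 160288.05
Import duty = 160288.05 × 17.1% = 27409.26
Buyer bears: brokerage 80.51 + delivery 2238.08 + duty 27409.26 = 29727.85
Landed cost = invoice 160288.05 + 29727.85 = 190015.90

Total landed cost: USD 190015.90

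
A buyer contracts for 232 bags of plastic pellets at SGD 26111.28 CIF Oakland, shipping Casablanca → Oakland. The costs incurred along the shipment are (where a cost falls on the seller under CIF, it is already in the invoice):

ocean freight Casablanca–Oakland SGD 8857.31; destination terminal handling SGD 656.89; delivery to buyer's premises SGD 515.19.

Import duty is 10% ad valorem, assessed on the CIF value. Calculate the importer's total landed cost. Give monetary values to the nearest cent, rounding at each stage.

Total landed cost: SGD 29894.49

CIF: the seller pays costs through ocean freight and marine insurance to the destination port.
Already in the invoice (seller's account under CIF): freight — exclude.
The CIF price already equals the CIF value: 26111.28
Import duty = 26111.28 × 10% = 2611.13
Buyer bears: destination terminal 656.89 + delivery 515.19 + duty 2611.13 = 3783.21
Landed cost = invoice 26111.28 + 3783.21 = 29894.49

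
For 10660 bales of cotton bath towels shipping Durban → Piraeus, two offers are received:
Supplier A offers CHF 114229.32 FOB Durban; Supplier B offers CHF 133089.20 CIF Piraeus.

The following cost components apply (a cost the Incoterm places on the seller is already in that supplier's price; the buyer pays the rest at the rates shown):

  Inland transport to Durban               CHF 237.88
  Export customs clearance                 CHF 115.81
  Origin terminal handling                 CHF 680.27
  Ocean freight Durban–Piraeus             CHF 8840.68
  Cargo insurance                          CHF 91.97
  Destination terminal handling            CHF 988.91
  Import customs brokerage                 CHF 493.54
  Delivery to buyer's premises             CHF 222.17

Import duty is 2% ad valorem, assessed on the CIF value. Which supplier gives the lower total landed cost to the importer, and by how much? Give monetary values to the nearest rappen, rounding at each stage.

Supplier A is cheaper by CHF 10125.77

Supplier A (FOB):
CIF value = FOB price + freight + insurance = 114229.32 + 8840.68 + 91.97 = 123161.97
Import duty = 123161.97 × 2% = 2463.24
Buyer bears (A): 8840.68 + 91.97 + 988.91 + 493.54 + 222.17 = 10637.27
Landed cost (A) = invoice 114229.32 + 10637.27 + duty 2463.24 = 127329.83
Supplier B (CIF):
The CIF price already equals the CIF value: 133089.20
Import duty = 133089.20 × 2% = 2661.78
Buyer bears (B): 988.91 + 493.54 + 222.17 = 1704.62
Landed cost (B) = invoice 133089.20 + 1704.62 + duty 2661.78 = 137455.60
Difference = |127329.83 − 137455.60| = 10125.77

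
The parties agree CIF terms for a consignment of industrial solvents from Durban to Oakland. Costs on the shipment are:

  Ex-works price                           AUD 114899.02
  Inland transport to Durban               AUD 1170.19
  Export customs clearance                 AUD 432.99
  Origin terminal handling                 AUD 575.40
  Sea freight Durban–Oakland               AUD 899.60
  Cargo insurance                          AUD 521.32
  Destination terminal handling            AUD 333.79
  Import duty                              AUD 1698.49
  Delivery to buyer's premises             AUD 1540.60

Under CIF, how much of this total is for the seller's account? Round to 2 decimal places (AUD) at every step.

CIF: the seller pays costs through ocean freight and marine insurance to the destination port.
Seller's account: goods 114899.02 + inland to port 1170.19 + export clearance 432.99 + origin terminal 575.40 + freight 899.60 + insurance 521.32 = 118498.52
Buyer's account: destination terminal 333.79 + duty 1698.49 + delivery 1540.60 = 3572.88

Seller's account: AUD 118498.52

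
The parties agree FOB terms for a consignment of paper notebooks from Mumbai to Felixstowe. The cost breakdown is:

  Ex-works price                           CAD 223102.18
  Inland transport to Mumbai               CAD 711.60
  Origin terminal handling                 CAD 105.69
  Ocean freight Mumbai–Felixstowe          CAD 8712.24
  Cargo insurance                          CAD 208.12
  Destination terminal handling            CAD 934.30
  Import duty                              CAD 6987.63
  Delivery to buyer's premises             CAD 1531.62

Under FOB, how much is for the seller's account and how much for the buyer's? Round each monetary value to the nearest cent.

FOB: the seller bears costs until goods are on board at the origin port; the buyer bears freight, insurance and all costs thereafter.
Seller's account: goods 223102.18 + inland to port 711.60 + origin terminal 105.69 = 223919.47
Buyer's account: freight 8712.24 + insurance 208.12 + destination terminal 934.30 + duty 6987.63 + delivery 1531.62 = 18373.91

Seller: CAD 223919.47; buyer: CAD 18373.91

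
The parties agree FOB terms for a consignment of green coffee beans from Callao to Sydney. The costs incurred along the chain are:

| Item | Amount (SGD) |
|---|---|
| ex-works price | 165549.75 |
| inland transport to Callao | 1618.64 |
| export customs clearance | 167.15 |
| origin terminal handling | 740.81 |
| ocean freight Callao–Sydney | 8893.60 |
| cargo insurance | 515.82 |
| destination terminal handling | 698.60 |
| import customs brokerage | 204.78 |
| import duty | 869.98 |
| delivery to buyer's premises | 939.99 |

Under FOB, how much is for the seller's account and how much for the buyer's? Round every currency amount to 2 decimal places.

Seller: SGD 168076.35; buyer: SGD 12122.77

FOB: the seller bears costs until goods are on board at the origin port; the buyer bears freight, insurance and all costs thereafter.
Seller's account: goods 165549.75 + inland to port 1618.64 + export clearance 167.15 + origin terminal 740.81 = 168076.35
Buyer's account: freight 8893.60 + insurance 515.82 + destination terminal 698.60 + brokerage 204.78 + duty 869.98 + delivery 939.99 = 12122.77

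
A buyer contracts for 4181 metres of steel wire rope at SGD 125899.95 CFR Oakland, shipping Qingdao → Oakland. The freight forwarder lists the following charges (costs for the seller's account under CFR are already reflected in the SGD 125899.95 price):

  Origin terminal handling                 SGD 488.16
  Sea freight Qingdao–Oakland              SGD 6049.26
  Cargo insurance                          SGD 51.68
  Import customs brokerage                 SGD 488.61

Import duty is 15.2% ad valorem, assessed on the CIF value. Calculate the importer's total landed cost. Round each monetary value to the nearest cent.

CFR: the seller pays costs through ocean freight to the destination port, but not insurance.
Already in the invoice (seller's account under CFR): origin terminal, freight — exclude.
CIF value = CFR price + insurance = 125899.95 + 51.68 = 125951.63
Import duty = 125951.63 × 15.2% = 19144.65
Buyer bears: insurance 51.68 + brokerage 488.61 + duty 19144.65 = 19684.94
Landed cost = invoice 125899.95 + 19684.94 = 145584.89

Total landed cost: SGD 145584.89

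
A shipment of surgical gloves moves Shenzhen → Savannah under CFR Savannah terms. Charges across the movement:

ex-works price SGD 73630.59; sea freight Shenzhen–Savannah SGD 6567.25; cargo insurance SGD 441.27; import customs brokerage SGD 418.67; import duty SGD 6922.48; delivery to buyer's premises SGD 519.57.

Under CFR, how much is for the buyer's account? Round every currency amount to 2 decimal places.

CFR: the seller pays costs through ocean freight to the destination port, but not insurance.
Seller's account: goods 73630.59 + freight 6567.25 = 80197.84
Buyer's account: insurance 441.27 + brokerage 418.67 + duty 6922.48 + delivery 519.57 = 8301.99

Buyer's account: SGD 8301.99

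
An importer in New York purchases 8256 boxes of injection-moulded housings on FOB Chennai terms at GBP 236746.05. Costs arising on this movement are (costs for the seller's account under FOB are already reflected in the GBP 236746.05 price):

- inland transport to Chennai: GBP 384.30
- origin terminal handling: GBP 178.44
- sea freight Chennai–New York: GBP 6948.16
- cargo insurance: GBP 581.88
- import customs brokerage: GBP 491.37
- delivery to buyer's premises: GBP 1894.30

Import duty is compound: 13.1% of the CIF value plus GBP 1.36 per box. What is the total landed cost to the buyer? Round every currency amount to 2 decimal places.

Total landed cost: GBP 289890.09

FOB: the seller bears costs until goods are on board at the origin port; the buyer bears freight, insurance and all costs thereafter.
Already in the invoice (seller's account under FOB): inland to port, origin terminal — exclude.
CIF value = FOB price + freight + insurance = 236746.05 + 6948.16 + 581.88 = 244276.09
Ad valorem component: 244276.09 × 13.1% = 32000.17
Specific component: 8256 × 1.36 = 11228.16
Import duty = 32000.17 + 11228.16 = 43228.33
Buyer bears: freight 6948.16 + insurance 581.88 + brokerage 491.37 + delivery 1894.30 + duty 43228.33 = 53144.04
Landed cost = invoice 236746.05 + 53144.04 = 289890.09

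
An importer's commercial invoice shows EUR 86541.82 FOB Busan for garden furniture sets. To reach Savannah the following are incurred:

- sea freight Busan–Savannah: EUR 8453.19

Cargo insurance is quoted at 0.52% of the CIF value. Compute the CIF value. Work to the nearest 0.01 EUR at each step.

CIF value: EUR 95491.57

Let C be the CIF value. C = FOB price + freight + 0.52% × C
C − 0.52% × C = 86541.82 + 8453.19
0.9948 × C = 94995.01
C = 94995.01 / 0.9948 = 95491.57
Insurance premium = 0.52% × 95491.57 = 496.56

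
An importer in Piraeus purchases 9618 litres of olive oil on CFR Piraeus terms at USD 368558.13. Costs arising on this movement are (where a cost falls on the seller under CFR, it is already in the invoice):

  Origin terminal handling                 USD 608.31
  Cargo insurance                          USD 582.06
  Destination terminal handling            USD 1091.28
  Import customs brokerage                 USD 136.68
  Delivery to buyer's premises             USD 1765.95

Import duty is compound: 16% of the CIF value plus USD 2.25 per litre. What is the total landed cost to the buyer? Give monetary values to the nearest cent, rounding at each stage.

CFR: the seller pays costs through ocean freight to the destination port, but not insurance.
Already in the invoice (seller's account under CFR): origin terminal — exclude.
CIF value = CFR price + insurance = 368558.13 + 582.06 = 369140.19
Ad valorem component: 369140.19 × 16% = 59062.43
Specific component: 9618 × 2.25 = 21640.50
Import duty = 59062.43 + 21640.50 = 80702.93
Buyer bears: insurance 582.06 + destination terminal 1091.28 + brokerage 136.68 + delivery 1765.95 + duty 80702.93 = 84278.90
Landed cost = invoice 368558.13 + 84278.90 = 452837.03

Total landed cost: USD 452837.03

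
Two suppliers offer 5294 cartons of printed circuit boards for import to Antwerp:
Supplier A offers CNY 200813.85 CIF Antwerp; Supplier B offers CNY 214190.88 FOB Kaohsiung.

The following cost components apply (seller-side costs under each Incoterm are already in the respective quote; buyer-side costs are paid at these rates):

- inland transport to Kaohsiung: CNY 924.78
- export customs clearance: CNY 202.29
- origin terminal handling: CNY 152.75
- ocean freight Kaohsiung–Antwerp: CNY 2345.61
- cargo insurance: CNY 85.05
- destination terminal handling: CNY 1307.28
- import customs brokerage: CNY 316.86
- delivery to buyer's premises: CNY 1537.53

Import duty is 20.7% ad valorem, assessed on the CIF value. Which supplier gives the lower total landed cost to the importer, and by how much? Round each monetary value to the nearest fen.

Supplier A (CIF):
The CIF price already equals the CIF value: 200813.85
Import duty = 200813.85 × 20.7% = 41568.47
Buyer bears (A): 1307.28 + 316.86 + 1537.53 = 3161.67
Landed cost (A) = invoice 200813.85 + 3161.67 + duty 41568.47 = 245543.99
Supplier B (FOB):
CIF value = FOB price + freight + insurance = 214190.88 + 2345.61 + 85.05 = 216621.54
Import duty = 216621.54 × 20.7% = 44840.66
Buyer bears (B): 2345.61 + 85.05 + 1307.28 + 316.86 + 1537.53 = 5592.33
Landed cost (B) = invoice 214190.88 + 5592.33 + duty 44840.66 = 264623.87
Difference = |245543.99 − 264623.87| = 19079.88

Supplier A is cheaper by CNY 19079.88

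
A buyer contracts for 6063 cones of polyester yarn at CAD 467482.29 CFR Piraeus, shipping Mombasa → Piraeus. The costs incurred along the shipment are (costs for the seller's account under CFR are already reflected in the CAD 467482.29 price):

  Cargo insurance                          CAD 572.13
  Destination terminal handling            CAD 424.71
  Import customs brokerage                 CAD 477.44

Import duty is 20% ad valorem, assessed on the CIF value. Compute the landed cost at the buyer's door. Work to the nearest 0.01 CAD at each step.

CFR: the seller pays costs through ocean freight to the destination port, but not insurance.
CIF value = CFR price + insurance = 467482.29 + 572.13 = 468054.42
Import duty = 468054.42 × 20% = 93610.88
Buyer bears: insurance 572.13 + destination terminal 424.71 + brokerage 477.44 + duty 93610.88 = 95085.16
Landed cost = invoice 467482.29 + 95085.16 = 562567.45

Total landed cost: CAD 562567.45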